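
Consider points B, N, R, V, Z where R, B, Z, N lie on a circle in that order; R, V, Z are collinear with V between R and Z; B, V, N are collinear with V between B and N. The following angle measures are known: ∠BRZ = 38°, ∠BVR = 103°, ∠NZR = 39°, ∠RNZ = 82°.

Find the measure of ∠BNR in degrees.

1. ∠NVZ = 103°  [vertical angles at V]
2. ∠NRZ = 59°  [△RZN]
3. ∠NVR = 77°  [linear pair at V on RZ]
4. ∠BNR = 44°  [△RVN]

∠BNR = 44°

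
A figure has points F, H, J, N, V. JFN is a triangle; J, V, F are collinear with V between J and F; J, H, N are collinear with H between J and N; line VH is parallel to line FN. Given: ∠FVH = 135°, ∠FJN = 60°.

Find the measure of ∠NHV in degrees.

∠NHV = 105°

1. ∠HVJ = 45°  [linear pair at V on JF]
2. ∠HJV = 60°  [V on JF, H on JN]
3. ∠JHV = 75°  [△JVH]
4. ∠NHV = 105°  [linear pair at H on JN]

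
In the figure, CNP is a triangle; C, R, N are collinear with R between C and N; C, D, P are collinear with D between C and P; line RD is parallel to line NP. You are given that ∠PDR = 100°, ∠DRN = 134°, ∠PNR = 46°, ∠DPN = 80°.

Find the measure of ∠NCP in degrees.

∠NCP = 54°

1. ∠CNP = 46°  [R on ray NC]
2. ∠CPN = 80°  [D on ray PC]
3. ∠NCP = 54°  [△CNP]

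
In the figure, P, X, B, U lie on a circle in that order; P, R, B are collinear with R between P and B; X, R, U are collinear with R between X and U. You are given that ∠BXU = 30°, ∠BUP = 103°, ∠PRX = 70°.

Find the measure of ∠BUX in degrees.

1. ∠BPU = 30°  [same arc BU]
2. ∠PBU = 47°  [△PBU]
3. ∠BRU = 70°  [vertical angles at R]
4. ∠BUX = 63°  [△BRU]

∠BUX = 63°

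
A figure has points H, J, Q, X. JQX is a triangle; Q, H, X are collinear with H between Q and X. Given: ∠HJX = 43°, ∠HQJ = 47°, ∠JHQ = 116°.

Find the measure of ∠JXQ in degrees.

∠JXQ = 73°

1. ∠JHX = 64°  [linear pair at H on QX]
2. ∠HXJ = 73°  [△JHX]
3. ∠JXQ = 73°  [H on ray XQ]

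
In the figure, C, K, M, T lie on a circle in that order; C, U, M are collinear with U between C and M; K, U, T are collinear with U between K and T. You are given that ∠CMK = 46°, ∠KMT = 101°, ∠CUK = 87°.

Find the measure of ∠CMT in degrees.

1. ∠CTK = 46°  [same arc CK]
2. ∠KCT = 79°  [cyclic CKMT, opposite ∠C+∠M]
3. ∠CKT = 55°  [△CKT]
4. ∠CMT = 55°  [same arc CT]

∠CMT = 55°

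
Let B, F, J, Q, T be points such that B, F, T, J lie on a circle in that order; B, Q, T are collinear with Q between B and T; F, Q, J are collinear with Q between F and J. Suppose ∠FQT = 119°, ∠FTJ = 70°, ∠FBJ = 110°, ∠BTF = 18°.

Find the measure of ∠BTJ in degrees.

1. ∠BQJ = 119°  [vertical angles at Q]
2. ∠JFT = 43°  [△FQT]
3. ∠FJT = 67°  [△FTJ]
4. ∠JQT = 61°  [linear pair at Q on BT]
5. ∠BTJ = 52°  [△TQJ]

∠BTJ = 52°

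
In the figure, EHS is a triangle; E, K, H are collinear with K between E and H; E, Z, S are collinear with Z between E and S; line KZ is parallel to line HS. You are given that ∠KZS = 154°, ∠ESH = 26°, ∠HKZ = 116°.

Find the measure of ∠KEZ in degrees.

1. ∠EZK = 26°  [linear pair at Z on ES]
2. ∠EKZ = 64°  [linear pair at K on EH]
3. ∠KEZ = 90°  [△EKZ]

∠KEZ = 90°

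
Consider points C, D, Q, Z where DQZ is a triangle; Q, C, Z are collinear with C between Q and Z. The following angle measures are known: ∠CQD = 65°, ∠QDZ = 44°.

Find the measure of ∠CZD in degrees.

∠CZD = 71°

1. ∠DQZ = 65°  [C on ray QZ]
2. ∠DZQ = 71°  [△DQZ]
3. ∠CZD = 71°  [C on ray ZQ]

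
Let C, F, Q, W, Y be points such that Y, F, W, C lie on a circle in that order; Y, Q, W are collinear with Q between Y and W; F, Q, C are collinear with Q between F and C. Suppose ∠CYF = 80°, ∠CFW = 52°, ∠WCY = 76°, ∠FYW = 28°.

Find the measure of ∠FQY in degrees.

1. ∠CWF = 100°  [cyclic YFWC, opposite ∠Y+∠W]
2. ∠CYW = 52°  [same arc WC]
3. ∠FCW = 28°  [△FWC]
4. ∠CWY = 52°  [△YWC]
5. ∠CQW = 100°  [△WQC]
6. ∠FQY = 100°  [vertical angles at Q]

∠FQY = 100°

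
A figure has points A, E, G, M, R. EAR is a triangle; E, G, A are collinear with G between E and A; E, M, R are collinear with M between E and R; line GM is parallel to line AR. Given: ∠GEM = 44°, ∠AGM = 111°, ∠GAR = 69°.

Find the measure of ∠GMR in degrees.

∠GMR = 113°

1. ∠EGM = 69°  [linear pair at G on EA]
2. ∠EMG = 67°  [△EGM]
3. ∠GMR = 113°  [linear pair at M on ER]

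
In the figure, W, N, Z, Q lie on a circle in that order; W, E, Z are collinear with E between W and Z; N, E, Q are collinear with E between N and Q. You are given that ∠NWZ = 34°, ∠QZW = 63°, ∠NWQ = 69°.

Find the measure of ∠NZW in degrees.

1. ∠QNW = 63°  [same arc WQ]
2. ∠NQW = 48°  [△WNQ]
3. ∠NZW = 48°  [same arc WN]

∠NZW = 48°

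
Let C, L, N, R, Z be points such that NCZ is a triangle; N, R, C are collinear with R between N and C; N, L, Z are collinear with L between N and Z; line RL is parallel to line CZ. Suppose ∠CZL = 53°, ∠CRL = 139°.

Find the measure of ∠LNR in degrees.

∠LNR = 86°

1. ∠CZN = 53°  [L on ray ZN]
2. ∠LRN = 41°  [linear pair at R on NC]
3. ∠NLR = 53°  [RL∥CZ, corresponding at L]
4. ∠LNR = 86°  [△NRL]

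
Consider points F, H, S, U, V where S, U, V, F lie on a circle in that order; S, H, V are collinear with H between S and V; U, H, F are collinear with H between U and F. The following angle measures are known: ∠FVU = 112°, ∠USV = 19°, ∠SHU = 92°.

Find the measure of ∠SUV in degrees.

1. ∠UFV = 19°  [same arc UV]
2. ∠UHV = 88°  [linear pair at H on SV]
3. ∠FUV = 49°  [△UVF]
4. ∠SVU = 43°  [△UHV]
5. ∠SUV = 118°  [△SUV]

∠SUV = 118°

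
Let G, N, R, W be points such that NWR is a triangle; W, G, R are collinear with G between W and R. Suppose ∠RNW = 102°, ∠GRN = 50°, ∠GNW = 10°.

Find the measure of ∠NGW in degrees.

∠NGW = 142°

1. ∠NRW = 50°  [G on ray RW]
2. ∠NWR = 28°  [△NWR]
3. ∠GWN = 28°  [G on ray WR]
4. ∠NGW = 142°  [△NWG]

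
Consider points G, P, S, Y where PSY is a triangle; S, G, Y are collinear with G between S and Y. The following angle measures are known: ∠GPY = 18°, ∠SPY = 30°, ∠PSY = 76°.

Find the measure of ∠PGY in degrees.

∠PGY = 88°

1. ∠PYS = 74°  [△PSY]
2. ∠GYP = 74°  [G on ray YS]
3. ∠PGY = 88°  [△PGY]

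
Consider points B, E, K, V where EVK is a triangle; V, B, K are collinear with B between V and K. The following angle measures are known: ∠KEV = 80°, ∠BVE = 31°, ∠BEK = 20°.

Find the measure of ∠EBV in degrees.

1. ∠EVK = 31°  [B on ray VK]
2. ∠EKV = 69°  [△EVK]
3. ∠BKE = 69°  [B on ray KV]
4. ∠EBK = 91°  [△EBK]
5. ∠EBV = 89°  [linear pair at B on VK]

∠EBV = 89°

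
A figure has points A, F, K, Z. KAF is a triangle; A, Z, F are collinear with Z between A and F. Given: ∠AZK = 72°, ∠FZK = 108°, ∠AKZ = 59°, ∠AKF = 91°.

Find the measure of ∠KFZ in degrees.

∠KFZ = 40°

1. ∠KAZ = 49°  [△KAZ]
2. ∠FAK = 49°  [Z on ray AF]
3. ∠AFK = 40°  [△KAF]
4. ∠KFZ = 40°  [Z on ray FA]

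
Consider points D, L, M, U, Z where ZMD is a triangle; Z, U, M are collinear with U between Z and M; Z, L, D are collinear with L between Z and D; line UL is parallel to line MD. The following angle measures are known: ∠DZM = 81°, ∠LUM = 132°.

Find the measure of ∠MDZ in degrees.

1. ∠LZU = 81°  [U on ZM, L on ZD]
2. ∠LUZ = 48°  [linear pair at U on ZM]
3. ∠ULZ = 51°  [△ZUL]
4. ∠MDZ = 51°  [UL∥MD, corresponding at L]

∠MDZ = 51°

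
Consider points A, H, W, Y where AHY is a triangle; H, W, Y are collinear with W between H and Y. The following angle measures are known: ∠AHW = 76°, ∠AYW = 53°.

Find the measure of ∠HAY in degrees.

1. ∠AHY = 76°  [W on ray HY]
2. ∠AYH = 53°  [W on ray YH]
3. ∠HAY = 51°  [△AHY]

∠HAY = 51°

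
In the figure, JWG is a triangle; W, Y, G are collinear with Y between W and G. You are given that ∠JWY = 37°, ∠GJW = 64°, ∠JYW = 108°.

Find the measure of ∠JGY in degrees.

1. ∠GWJ = 37°  [Y on ray WG]
2. ∠JGW = 79°  [△JWG]
3. ∠JGY = 79°  [Y on ray GW]

∠JGY = 79°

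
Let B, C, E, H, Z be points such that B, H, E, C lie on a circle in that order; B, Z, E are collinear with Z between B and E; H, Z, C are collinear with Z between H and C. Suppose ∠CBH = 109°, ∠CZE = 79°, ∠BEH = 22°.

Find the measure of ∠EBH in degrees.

1. ∠BZH = 79°  [vertical angles at Z]
2. ∠BCH = 22°  [same arc BH]
3. ∠BHC = 49°  [△BHC]
4. ∠EBH = 52°  [△BZH]

∠EBH = 52°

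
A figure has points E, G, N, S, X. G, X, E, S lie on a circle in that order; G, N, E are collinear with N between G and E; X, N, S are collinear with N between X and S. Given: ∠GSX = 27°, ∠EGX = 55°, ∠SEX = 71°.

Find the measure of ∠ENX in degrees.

1. ∠GEX = 27°  [same arc GX]
2. ∠ESX = 55°  [same arc XE]
3. ∠EXS = 54°  [△XES]
4. ∠ENX = 99°  [△XNE]

∠ENX = 99°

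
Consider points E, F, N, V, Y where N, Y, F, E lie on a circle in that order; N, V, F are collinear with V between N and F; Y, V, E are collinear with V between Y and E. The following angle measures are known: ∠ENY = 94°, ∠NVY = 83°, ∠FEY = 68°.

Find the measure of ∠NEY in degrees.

1. ∠EFY = 86°  [cyclic NYFE, opposite ∠N+∠F]
2. ∠EVF = 83°  [vertical angles at V]
3. ∠EYF = 26°  [△YFE]
4. ∠EVN = 97°  [linear pair at V on NF]
5. ∠ENF = 26°  [same arc FE]
6. ∠NEY = 57°  [△NVE]

∠NEY = 57°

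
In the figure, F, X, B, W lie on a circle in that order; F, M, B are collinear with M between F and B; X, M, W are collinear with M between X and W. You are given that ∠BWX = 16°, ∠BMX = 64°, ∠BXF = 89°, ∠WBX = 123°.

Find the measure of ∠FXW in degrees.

∠FXW = 48°

1. ∠BFX = 16°  [same arc XB]
2. ∠FMX = 116°  [linear pair at M on FB]
3. ∠FXW = 48°  [△FMX]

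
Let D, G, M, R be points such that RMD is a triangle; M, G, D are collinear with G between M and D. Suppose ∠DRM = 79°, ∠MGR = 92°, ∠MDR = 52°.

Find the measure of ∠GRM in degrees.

∠GRM = 39°

1. ∠DMR = 49°  [△RMD]
2. ∠GMR = 49°  [G on ray MD]
3. ∠GRM = 39°  [△RMG]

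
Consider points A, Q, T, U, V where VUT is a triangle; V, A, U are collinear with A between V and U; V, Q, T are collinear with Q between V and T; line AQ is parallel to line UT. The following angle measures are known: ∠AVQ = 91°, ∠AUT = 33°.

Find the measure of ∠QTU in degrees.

1. ∠TVU = 91°  [A on VU, Q on VT]
2. ∠TUV = 33°  [A on ray UV]
3. ∠UTV = 56°  [△VUT]
4. ∠QTU = 56°  [Q on ray TV]

∠QTU = 56°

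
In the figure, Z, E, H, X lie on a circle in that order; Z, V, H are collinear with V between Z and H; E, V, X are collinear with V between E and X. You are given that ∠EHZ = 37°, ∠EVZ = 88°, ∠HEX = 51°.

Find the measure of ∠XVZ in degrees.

∠XVZ = 92°

1. ∠EXZ = 37°  [same arc ZE]
2. ∠HZX = 51°  [same arc HX]
3. ∠XVZ = 92°  [△ZVX]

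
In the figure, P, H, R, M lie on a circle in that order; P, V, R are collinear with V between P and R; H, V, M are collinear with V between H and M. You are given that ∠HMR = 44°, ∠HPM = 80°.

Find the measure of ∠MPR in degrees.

1. ∠HRM = 100°  [cyclic PHRM, opposite ∠P+∠R]
2. ∠MHR = 36°  [△HRM]
3. ∠MPR = 36°  [same arc RM]

∠MPR = 36°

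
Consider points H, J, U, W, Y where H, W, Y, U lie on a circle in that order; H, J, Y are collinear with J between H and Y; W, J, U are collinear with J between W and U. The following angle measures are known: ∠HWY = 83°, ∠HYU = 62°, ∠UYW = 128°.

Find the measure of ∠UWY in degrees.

1. ∠HUY = 97°  [cyclic HWYU, opposite ∠W+∠U]
2. ∠UHY = 21°  [△HYU]
3. ∠UWY = 21°  [same arc YU]

∠UWY = 21°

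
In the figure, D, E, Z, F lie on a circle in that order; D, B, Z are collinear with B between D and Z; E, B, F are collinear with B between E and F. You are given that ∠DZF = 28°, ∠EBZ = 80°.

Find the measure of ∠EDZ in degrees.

∠EDZ = 52°

1. ∠DEF = 28°  [same arc DF]
2. ∠DBE = 100°  [linear pair at B on DZ]
3. ∠EDZ = 52°  [△DBE]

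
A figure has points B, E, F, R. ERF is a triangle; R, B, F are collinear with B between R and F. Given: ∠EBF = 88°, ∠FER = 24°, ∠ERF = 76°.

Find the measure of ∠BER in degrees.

1. ∠EBR = 92°  [linear pair at B on RF]
2. ∠BRE = 76°  [B on ray RF]
3. ∠BER = 12°  [△ERB]

∠BER = 12°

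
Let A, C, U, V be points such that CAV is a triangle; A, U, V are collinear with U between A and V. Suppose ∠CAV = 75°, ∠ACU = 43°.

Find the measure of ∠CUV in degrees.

1. ∠CAU = 75°  [U on ray AV]
2. ∠AUC = 62°  [△CAU]
3. ∠CUV = 118°  [linear pair at U on AV]

∠CUV = 118°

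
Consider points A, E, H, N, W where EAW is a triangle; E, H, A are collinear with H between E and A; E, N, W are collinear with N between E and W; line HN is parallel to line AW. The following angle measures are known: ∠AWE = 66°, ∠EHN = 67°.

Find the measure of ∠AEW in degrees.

1. ∠ENH = 66°  [HN∥AW, corresponding at N]
2. ∠HEN = 47°  [△EHN]
3. ∠AEW = 47°  [H on EA, N on EW]

∠AEW = 47°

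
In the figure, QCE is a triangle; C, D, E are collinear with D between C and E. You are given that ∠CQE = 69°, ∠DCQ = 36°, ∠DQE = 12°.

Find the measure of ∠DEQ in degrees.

∠DEQ = 75°

1. ∠ECQ = 36°  [D on ray CE]
2. ∠CEQ = 75°  [△QCE]
3. ∠DEQ = 75°  [D on ray EC]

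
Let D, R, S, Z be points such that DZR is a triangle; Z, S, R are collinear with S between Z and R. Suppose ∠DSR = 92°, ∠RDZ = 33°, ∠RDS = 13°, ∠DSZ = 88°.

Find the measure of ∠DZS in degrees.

∠DZS = 72°

1. ∠DRS = 75°  [△DSR]
2. ∠DRZ = 75°  [S on ray RZ]
3. ∠DZR = 72°  [△DZR]
4. ∠DZS = 72°  [S on ray ZR]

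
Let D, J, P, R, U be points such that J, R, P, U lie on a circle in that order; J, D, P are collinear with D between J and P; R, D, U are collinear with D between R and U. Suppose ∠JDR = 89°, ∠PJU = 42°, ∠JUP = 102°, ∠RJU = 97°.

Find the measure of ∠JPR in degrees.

1. ∠PDR = 91°  [linear pair at D on JP]
2. ∠PRU = 42°  [same arc PU]
3. ∠JPR = 47°  [△RDP]

∠JPR = 47°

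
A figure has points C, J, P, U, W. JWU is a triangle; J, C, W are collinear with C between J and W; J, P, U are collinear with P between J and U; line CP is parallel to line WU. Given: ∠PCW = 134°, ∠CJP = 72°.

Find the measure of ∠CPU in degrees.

1. ∠JCP = 46°  [linear pair at C on JW]
2. ∠CPJ = 62°  [△JCP]
3. ∠CPU = 118°  [linear pair at P on JU]

∠CPU = 118°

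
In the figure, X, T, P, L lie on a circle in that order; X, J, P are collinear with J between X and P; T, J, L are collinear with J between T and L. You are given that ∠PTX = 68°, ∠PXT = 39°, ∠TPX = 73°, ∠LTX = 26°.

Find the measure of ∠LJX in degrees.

1. ∠PLX = 112°  [cyclic XTPL, opposite ∠T+∠L]
2. ∠TLX = 73°  [same arc XT]
3. ∠LPX = 26°  [same arc XL]
4. ∠LXP = 42°  [△XPL]
5. ∠LJX = 65°  [△XJL]

∠LJX = 65°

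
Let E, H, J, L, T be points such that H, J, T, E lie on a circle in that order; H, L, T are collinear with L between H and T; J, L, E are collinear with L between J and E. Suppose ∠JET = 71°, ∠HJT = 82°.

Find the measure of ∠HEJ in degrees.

1. ∠JHT = 71°  [same arc JT]
2. ∠HTJ = 27°  [△HJT]
3. ∠HEJ = 27°  [same arc HJ]

∠HEJ = 27°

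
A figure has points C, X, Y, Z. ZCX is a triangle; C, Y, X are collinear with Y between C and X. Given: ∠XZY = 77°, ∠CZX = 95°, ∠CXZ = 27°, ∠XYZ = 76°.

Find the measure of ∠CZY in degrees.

1. ∠XCZ = 58°  [△ZCX]
2. ∠CYZ = 104°  [linear pair at Y on CX]
3. ∠YCZ = 58°  [Y on ray CX]
4. ∠CZY = 18°  [△ZCY]

∠CZY = 18°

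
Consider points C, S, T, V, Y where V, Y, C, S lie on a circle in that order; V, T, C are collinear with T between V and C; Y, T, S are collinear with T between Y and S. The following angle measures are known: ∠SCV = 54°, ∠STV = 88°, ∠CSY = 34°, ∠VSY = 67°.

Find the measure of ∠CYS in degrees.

∠CYS = 25°

1. ∠CTY = 88°  [vertical angles at T]
2. ∠VCY = 67°  [same arc VY]
3. ∠CYS = 25°  [△YTC]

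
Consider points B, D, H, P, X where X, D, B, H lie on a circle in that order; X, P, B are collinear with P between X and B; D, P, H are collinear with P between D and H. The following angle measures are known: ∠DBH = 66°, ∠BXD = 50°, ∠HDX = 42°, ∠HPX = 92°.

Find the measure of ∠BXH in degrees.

∠BXH = 64°

1. ∠DXH = 114°  [cyclic XDBH, opposite ∠X+∠B]
2. ∠DHX = 24°  [△XDH]
3. ∠BXH = 64°  [△XPH]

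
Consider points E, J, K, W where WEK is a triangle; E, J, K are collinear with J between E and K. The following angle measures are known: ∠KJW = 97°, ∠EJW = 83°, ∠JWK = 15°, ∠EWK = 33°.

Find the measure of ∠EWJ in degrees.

1. ∠JKW = 68°  [△WJK]
2. ∠EKW = 68°  [J on ray KE]
3. ∠KEW = 79°  [△WEK]
4. ∠JEW = 79°  [J on ray EK]
5. ∠EWJ = 18°  [△WEJ]

∠EWJ = 18°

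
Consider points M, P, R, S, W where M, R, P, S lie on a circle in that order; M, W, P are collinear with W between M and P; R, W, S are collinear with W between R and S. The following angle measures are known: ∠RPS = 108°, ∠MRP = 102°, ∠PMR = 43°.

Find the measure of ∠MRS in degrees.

∠MRS = 73°

1. ∠RMS = 72°  [cyclic MRPS, opposite ∠M+∠P]
2. ∠MPR = 35°  [△MRP]
3. ∠MSR = 35°  [same arc MR]
4. ∠MRS = 73°  [△MRS]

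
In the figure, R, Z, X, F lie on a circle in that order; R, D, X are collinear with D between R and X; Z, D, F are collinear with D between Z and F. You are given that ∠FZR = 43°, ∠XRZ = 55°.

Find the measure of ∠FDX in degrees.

1. ∠FXR = 43°  [same arc RF]
2. ∠XFZ = 55°  [same arc ZX]
3. ∠FDX = 82°  [△XDF]

∠FDX = 82°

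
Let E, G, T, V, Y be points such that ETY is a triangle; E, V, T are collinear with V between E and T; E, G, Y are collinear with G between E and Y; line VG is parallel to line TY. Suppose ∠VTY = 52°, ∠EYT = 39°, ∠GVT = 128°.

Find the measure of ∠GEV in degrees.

1. ∠ETY = 52°  [V on ray TE]
2. ∠TEY = 89°  [△ETY]
3. ∠GEV = 89°  [V on ET, G on EY]

∠GEV = 89°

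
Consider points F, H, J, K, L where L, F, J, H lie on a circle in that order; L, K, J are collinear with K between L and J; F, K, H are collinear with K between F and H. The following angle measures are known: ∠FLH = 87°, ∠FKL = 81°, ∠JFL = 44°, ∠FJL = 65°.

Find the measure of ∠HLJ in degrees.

1. ∠FJH = 93°  [cyclic LFJH, opposite ∠L+∠J]
2. ∠HKJ = 81°  [vertical angles at K]
3. ∠FKJ = 99°  [linear pair at K on LJ]
4. ∠JHL = 136°  [cyclic LFJH, opposite ∠F+∠H]
5. ∠HFJ = 16°  [△FKJ]
6. ∠FHJ = 71°  [△FJH]
7. ∠HJL = 28°  [△JKH]
8. ∠HLJ = 16°  [△LJH]

∠HLJ = 16°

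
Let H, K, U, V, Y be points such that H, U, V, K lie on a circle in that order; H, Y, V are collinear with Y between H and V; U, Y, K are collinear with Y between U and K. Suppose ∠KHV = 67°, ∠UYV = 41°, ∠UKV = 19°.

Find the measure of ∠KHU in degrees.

1. ∠KUV = 67°  [same arc VK]
2. ∠KVU = 94°  [△UVK]
3. ∠KHU = 86°  [cyclic HUVK, opposite ∠H+∠V]

∠KHU = 86°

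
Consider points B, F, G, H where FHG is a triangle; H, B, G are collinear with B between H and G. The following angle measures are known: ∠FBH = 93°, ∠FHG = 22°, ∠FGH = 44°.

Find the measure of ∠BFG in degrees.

1. ∠FBG = 87°  [linear pair at B on HG]
2. ∠BGF = 44°  [B on ray GH]
3. ∠BFG = 49°  [△FBG]

∠BFG = 49°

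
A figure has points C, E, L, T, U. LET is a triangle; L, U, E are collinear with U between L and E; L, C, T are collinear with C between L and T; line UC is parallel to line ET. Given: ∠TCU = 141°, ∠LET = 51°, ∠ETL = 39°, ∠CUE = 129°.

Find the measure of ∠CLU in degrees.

1. ∠LCU = 39°  [linear pair at C on LT]
2. ∠CUL = 51°  [UC∥ET, corresponding at U]
3. ∠CLU = 90°  [△LUC]

∠CLU = 90°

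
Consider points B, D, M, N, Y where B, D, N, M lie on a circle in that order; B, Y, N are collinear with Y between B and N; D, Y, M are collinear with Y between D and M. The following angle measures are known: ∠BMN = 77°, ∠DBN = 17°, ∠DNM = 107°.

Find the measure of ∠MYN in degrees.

1. ∠BDN = 103°  [cyclic BDNM, opposite ∠D+∠M]
2. ∠DMN = 17°  [same arc DN]
3. ∠BND = 60°  [△BDN]
4. ∠MDN = 56°  [△DNM]
5. ∠BMD = 60°  [same arc BD]
6. ∠MBN = 56°  [same arc NM]
7. ∠BYM = 64°  [△BYM]
8. ∠MYN = 116°  [linear pair at Y on BN]

∠MYN = 116°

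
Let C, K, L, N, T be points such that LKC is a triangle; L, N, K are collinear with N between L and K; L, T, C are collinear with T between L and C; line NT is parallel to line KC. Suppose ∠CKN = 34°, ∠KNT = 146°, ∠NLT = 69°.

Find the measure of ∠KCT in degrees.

∠KCT = 77°

1. ∠CKL = 34°  [N on ray KL]
2. ∠CLK = 69°  [N on LK, T on LC]
3. ∠KCL = 77°  [△LKC]
4. ∠KCT = 77°  [T on ray CL]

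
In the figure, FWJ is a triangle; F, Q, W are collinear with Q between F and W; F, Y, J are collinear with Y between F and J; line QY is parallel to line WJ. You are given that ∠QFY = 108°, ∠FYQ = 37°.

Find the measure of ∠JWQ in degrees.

∠JWQ = 35°

1. ∠FQY = 35°  [△FQY]
2. ∠WQY = 145°  [linear pair at Q on FW]
3. ∠JWQ = 35°  [QY∥WJ, co-interior at W–Q]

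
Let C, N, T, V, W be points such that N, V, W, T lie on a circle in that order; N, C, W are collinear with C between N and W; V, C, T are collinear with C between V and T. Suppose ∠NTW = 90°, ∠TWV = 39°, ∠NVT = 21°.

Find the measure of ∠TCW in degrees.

∠TCW = 87°

1. ∠TNV = 141°  [cyclic NVWT, opposite ∠N+∠W]
2. ∠NWT = 21°  [same arc NT]
3. ∠NTV = 18°  [△NVT]
4. ∠TNW = 69°  [△NWT]
5. ∠NCT = 93°  [△NCT]
6. ∠TCW = 87°  [linear pair at C on NW]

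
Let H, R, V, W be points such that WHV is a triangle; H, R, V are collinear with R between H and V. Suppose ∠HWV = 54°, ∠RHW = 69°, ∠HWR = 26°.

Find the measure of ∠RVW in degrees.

1. ∠VHW = 69°  [R on ray HV]
2. ∠HVW = 57°  [△WHV]
3. ∠RVW = 57°  [R on ray VH]

∠RVW = 57°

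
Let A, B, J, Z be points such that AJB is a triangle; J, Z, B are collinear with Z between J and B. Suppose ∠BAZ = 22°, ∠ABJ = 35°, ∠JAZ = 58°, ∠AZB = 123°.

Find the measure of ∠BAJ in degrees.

∠BAJ = 80°

1. ∠AZJ = 57°  [linear pair at Z on JB]
2. ∠AJZ = 65°  [△AJZ]
3. ∠AJB = 65°  [Z on ray JB]
4. ∠BAJ = 80°  [△AJB]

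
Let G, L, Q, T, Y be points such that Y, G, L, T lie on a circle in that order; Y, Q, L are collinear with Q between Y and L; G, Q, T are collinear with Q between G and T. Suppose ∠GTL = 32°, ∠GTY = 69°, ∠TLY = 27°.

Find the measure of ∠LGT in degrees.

∠LGT = 52°

1. ∠GYL = 32°  [same arc GL]
2. ∠GLY = 69°  [same arc YG]
3. ∠TGY = 27°  [same arc YT]
4. ∠GQY = 121°  [△YQG]
5. ∠GQL = 59°  [linear pair at Q on YL]
6. ∠LGT = 52°  [△GQL]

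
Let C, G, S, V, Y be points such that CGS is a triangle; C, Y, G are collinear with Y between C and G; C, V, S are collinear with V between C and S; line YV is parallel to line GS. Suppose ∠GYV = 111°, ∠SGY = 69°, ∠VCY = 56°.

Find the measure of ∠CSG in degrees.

1. ∠CGS = 69°  [Y on ray GC]
2. ∠GCS = 56°  [Y on CG, V on CS]
3. ∠CSG = 55°  [△CGS]

∠CSG = 55°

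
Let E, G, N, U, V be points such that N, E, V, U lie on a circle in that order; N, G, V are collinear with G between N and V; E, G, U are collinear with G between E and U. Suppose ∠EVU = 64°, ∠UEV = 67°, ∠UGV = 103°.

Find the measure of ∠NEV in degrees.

1. ∠EUV = 49°  [△EVU]
2. ∠UNV = 67°  [same arc VU]
3. ∠NVU = 28°  [△VGU]
4. ∠NUV = 85°  [△NVU]
5. ∠NEV = 95°  [cyclic NEVU, opposite ∠E+∠U]

∠NEV = 95°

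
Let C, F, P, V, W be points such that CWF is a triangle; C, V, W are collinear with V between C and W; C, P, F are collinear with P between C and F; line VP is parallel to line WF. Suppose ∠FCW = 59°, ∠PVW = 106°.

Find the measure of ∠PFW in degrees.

∠PFW = 47°

1. ∠PCV = 59°  [V on CW, P on CF]
2. ∠CVP = 74°  [linear pair at V on CW]
3. ∠CPV = 47°  [△CVP]
4. ∠FPV = 133°  [linear pair at P on CF]
5. ∠PFW = 47°  [VP∥WF, co-interior at F–P]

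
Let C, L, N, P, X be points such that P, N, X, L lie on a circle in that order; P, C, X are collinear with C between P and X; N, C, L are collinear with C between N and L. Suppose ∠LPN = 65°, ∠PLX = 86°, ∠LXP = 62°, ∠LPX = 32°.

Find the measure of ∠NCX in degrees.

∠NCX = 95°

1. ∠LNP = 62°  [same arc PL]
2. ∠LNX = 32°  [same arc XL]
3. ∠NLP = 53°  [△PNL]
4. ∠NXP = 53°  [same arc PN]
5. ∠NCX = 95°  [△NCX]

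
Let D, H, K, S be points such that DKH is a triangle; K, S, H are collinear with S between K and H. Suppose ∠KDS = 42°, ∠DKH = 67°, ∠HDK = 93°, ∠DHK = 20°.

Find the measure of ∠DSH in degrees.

∠DSH = 109°

1. ∠DKS = 67°  [S on ray KH]
2. ∠DSK = 71°  [△DKS]
3. ∠DSH = 109°  [linear pair at S on KH]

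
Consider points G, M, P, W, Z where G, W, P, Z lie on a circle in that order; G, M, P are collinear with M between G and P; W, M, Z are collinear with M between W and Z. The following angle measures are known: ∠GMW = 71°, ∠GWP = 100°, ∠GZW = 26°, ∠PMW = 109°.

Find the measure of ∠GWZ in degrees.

1. ∠GPW = 26°  [same arc GW]
2. ∠PGW = 54°  [△GWP]
3. ∠GWZ = 55°  [△GMW]

∠GWZ = 55°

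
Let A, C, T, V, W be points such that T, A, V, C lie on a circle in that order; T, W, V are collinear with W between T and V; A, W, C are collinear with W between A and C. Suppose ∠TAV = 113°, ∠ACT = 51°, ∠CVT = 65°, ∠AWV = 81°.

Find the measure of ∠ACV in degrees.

1. ∠AVT = 51°  [same arc TA]
2. ∠ATV = 16°  [△TAV]
3. ∠ACV = 16°  [same arc AV]

∠ACV = 16°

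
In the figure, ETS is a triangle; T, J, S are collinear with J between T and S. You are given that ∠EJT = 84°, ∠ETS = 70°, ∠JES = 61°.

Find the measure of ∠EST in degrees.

∠EST = 23°

1. ∠EJS = 96°  [linear pair at J on TS]
2. ∠ESJ = 23°  [△EJS]
3. ∠EST = 23°  [J on ray ST]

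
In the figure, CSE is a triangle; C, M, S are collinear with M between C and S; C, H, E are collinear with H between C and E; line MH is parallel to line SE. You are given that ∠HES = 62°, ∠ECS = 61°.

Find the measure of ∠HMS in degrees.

∠HMS = 123°

1. ∠CES = 62°  [H on ray EC]
2. ∠CSE = 57°  [△CSE]
3. ∠CMH = 57°  [MH∥SE, corresponding at M]
4. ∠HMS = 123°  [linear pair at M on CS]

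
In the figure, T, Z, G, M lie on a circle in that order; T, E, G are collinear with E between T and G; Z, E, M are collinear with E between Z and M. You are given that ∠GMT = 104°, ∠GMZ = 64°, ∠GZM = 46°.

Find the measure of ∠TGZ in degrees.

∠TGZ = 40°

1. ∠GZT = 76°  [cyclic TZGM, opposite ∠Z+∠M]
2. ∠GTZ = 64°  [same arc ZG]
3. ∠TGZ = 40°  [△TZG]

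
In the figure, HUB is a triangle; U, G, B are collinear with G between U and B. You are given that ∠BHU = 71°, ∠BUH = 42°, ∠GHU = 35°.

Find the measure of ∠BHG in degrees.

∠BHG = 36°

1. ∠HBU = 67°  [△HUB]
2. ∠GUH = 42°  [G on ray UB]
3. ∠HGU = 103°  [△HUG]
4. ∠GBH = 67°  [G on ray BU]
5. ∠BGH = 77°  [linear pair at G on UB]
6. ∠BHG = 36°  [△HGB]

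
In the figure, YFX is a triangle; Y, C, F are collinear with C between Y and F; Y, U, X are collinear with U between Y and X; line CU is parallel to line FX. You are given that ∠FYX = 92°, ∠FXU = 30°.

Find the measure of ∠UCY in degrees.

∠UCY = 58°

1. ∠FXY = 30°  [U on ray XY]
2. ∠XFY = 58°  [△YFX]
3. ∠UCY = 58°  [CU∥FX, corresponding at C]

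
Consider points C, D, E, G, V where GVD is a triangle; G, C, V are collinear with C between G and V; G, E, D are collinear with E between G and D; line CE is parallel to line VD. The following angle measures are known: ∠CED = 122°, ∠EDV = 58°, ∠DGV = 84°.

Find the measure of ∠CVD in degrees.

∠CVD = 38°

1. ∠GDV = 58°  [E on ray DG]
2. ∠DVG = 38°  [△GVD]
3. ∠CVD = 38°  [C on ray VG]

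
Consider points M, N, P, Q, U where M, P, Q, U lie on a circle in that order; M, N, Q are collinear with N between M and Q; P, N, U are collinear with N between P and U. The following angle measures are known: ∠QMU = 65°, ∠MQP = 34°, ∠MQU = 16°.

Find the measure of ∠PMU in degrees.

∠PMU = 130°

1. ∠MUP = 34°  [same arc MP]
2. ∠MPU = 16°  [same arc MU]
3. ∠PMU = 130°  [△MPU]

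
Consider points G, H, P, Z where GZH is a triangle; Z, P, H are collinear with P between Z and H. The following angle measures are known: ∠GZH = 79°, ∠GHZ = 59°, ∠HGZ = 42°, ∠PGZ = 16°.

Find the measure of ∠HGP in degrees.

∠HGP = 26°

1. ∠GZP = 79°  [P on ray ZH]
2. ∠GHP = 59°  [P on ray HZ]
3. ∠GPZ = 85°  [△GZP]
4. ∠GPH = 95°  [linear pair at P on ZH]
5. ∠HGP = 26°  [△GPH]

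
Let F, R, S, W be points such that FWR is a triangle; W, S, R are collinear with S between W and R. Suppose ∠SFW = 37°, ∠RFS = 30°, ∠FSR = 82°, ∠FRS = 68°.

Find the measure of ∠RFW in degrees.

1. ∠FSW = 98°  [linear pair at S on WR]
2. ∠FRW = 68°  [S on ray RW]
3. ∠FWS = 45°  [△FWS]
4. ∠FWR = 45°  [S on ray WR]
5. ∠RFW = 67°  [△FWR]

∠RFW = 67°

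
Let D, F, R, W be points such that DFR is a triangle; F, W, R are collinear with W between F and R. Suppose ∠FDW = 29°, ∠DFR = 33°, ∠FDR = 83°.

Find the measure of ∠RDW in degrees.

1. ∠DRF = 64°  [△DFR]
2. ∠DFW = 33°  [W on ray FR]
3. ∠DRW = 64°  [W on ray RF]
4. ∠DWF = 118°  [△DFW]
5. ∠DWR = 62°  [linear pair at W on FR]
6. ∠RDW = 54°  [△DWR]

∠RDW = 54°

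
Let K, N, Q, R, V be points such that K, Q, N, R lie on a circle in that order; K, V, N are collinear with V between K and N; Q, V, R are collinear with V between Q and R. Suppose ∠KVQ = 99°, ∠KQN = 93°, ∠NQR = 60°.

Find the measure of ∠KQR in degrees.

∠KQR = 33°

1. ∠KRN = 87°  [cyclic KQNR, opposite ∠Q+∠R]
2. ∠NKR = 60°  [same arc NR]
3. ∠KNR = 33°  [△KNR]
4. ∠KQR = 33°  [same arc KR]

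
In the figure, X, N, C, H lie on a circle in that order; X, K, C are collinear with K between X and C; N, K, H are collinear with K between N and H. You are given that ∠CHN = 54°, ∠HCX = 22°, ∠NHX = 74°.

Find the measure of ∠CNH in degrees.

∠CNH = 30°

1. ∠HNX = 22°  [same arc XH]
2. ∠HXN = 84°  [△XNH]
3. ∠HCN = 96°  [cyclic XNCH, opposite ∠X+∠C]
4. ∠CNH = 30°  [△NCH]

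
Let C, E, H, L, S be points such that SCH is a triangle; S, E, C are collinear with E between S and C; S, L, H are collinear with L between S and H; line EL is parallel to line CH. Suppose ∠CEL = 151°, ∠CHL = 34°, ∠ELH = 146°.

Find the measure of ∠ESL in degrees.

∠ESL = 117°

1. ∠LES = 29°  [linear pair at E on SC]
2. ∠ELS = 34°  [linear pair at L on SH]
3. ∠ESL = 117°  [△SEL]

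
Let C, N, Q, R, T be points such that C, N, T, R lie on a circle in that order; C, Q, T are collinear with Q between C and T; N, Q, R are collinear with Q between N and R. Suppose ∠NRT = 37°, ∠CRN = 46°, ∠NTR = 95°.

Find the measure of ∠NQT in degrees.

1. ∠RNT = 48°  [△NTR]
2. ∠CTN = 46°  [same arc CN]
3. ∠NQT = 86°  [△NQT]

∠NQT = 86°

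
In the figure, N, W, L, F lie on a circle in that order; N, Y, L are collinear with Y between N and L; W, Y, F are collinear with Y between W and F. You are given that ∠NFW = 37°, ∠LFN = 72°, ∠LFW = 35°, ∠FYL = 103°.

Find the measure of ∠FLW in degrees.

1. ∠LNW = 35°  [same arc WL]
2. ∠NYW = 103°  [vertical angles at Y]
3. ∠FWN = 42°  [△NYW]
4. ∠FNW = 101°  [△NWF]
5. ∠FLW = 79°  [cyclic NWLF, opposite ∠N+∠L]

∠FLW = 79°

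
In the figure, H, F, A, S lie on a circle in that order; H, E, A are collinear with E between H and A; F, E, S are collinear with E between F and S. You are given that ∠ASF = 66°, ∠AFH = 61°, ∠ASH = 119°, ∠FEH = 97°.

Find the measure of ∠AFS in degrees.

∠AFS = 44°

1. ∠AHF = 66°  [same arc FA]
2. ∠FAH = 53°  [△HFA]
3. ∠AEF = 83°  [linear pair at E on HA]
4. ∠AFS = 44°  [△FEA]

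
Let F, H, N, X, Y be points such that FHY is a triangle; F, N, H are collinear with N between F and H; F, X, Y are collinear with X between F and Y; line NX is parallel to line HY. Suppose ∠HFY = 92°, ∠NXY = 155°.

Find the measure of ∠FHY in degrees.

1. ∠NFX = 92°  [N on FH, X on FY]
2. ∠FXN = 25°  [linear pair at X on FY]
3. ∠FNX = 63°  [△FNX]
4. ∠FHY = 63°  [NX∥HY, corresponding at N]

∠FHY = 63°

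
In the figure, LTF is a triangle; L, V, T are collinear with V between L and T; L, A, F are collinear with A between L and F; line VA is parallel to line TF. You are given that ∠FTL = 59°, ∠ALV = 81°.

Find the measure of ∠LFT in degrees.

1. ∠AVL = 59°  [VA∥TF, corresponding at V]
2. ∠LAV = 40°  [△LVA]
3. ∠LFT = 40°  [VA∥TF, corresponding at A]

∠LFT = 40°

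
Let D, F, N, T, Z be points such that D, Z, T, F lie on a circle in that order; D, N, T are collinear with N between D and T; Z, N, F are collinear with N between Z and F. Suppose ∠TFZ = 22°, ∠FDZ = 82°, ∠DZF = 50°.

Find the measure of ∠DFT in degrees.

∠DFT = 70°

1. ∠FTZ = 98°  [cyclic DZTF, opposite ∠D+∠T]
2. ∠DTF = 50°  [same arc DF]
3. ∠FZT = 60°  [△ZTF]
4. ∠FDT = 60°  [same arc TF]
5. ∠DFT = 70°  [△DTF]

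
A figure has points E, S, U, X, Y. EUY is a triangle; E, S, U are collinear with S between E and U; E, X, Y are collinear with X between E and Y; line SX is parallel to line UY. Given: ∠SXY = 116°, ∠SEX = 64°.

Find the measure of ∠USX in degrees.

1. ∠EXS = 64°  [linear pair at X on EY]
2. ∠ESX = 52°  [△ESX]
3. ∠USX = 128°  [linear pair at S on EU]

∠USX = 128°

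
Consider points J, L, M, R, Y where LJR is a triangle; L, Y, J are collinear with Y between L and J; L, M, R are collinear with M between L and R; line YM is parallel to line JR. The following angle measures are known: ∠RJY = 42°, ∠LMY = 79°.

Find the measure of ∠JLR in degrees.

1. ∠LJR = 42°  [Y on ray JL]
2. ∠JRL = 79°  [YM∥JR, corresponding at M]
3. ∠JLR = 59°  [△LJR]

∠JLR = 59°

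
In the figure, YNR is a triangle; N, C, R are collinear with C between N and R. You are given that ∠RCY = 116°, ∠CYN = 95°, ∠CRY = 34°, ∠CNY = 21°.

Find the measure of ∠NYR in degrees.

∠NYR = 125°

1. ∠NRY = 34°  [C on ray RN]
2. ∠RNY = 21°  [C on ray NR]
3. ∠NYR = 125°  [△YNR]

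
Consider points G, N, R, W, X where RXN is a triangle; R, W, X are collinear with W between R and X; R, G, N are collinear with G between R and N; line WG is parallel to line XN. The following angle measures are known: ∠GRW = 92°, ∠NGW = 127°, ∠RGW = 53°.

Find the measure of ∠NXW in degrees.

1. ∠GWR = 35°  [△RWG]
2. ∠GWX = 145°  [linear pair at W on RX]
3. ∠NXW = 35°  [WG∥XN, co-interior at X–W]

∠NXW = 35°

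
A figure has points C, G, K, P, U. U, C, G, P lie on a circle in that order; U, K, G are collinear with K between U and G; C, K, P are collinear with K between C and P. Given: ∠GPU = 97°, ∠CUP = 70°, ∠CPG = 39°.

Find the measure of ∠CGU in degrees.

1. ∠GCU = 83°  [cyclic UCGP, opposite ∠C+∠P]
2. ∠CUG = 39°  [same arc CG]
3. ∠CGU = 58°  [△UCG]

∠CGU = 58°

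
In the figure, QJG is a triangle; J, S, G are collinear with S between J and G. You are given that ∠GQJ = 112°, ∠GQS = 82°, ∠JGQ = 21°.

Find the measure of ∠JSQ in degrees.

1. ∠QGS = 21°  [S on ray GJ]
2. ∠GSQ = 77°  [△QSG]
3. ∠JSQ = 103°  [linear pair at S on JG]

∠JSQ = 103°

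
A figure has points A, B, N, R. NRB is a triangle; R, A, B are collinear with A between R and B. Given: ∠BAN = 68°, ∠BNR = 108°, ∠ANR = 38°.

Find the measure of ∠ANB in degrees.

∠ANB = 70°

1. ∠NAR = 112°  [linear pair at A on RB]
2. ∠ARN = 30°  [△NRA]
3. ∠BRN = 30°  [A on ray RB]
4. ∠NBR = 42°  [△NRB]
5. ∠ABN = 42°  [A on ray BR]
6. ∠ANB = 70°  [△NAB]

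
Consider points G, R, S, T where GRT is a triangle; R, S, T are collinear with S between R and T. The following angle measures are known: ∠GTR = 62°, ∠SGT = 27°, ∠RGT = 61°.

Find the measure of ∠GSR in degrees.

1. ∠GTS = 62°  [S on ray TR]
2. ∠GST = 91°  [△GST]
3. ∠GSR = 89°  [linear pair at S on RT]

∠GSR = 89°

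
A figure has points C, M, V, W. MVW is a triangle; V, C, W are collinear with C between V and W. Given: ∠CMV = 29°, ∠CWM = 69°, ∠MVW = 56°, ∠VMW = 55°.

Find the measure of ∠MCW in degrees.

1. ∠CVM = 56°  [C on ray VW]
2. ∠MCV = 95°  [△MVC]
3. ∠MCW = 85°  [linear pair at C on VW]

∠MCW = 85°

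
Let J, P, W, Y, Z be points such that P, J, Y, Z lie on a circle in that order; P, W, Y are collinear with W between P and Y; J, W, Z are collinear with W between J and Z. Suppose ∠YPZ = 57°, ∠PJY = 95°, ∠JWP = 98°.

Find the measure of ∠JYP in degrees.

∠JYP = 41°

1. ∠YJZ = 57°  [same arc YZ]
2. ∠JWY = 82°  [linear pair at W on PY]
3. ∠JYP = 41°  [△JWY]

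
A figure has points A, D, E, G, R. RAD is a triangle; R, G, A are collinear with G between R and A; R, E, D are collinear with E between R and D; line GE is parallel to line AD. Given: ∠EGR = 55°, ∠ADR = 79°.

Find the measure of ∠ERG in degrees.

1. ∠DAR = 55°  [GE∥AD, corresponding at G]
2. ∠ARD = 46°  [△RAD]
3. ∠ERG = 46°  [G on RA, E on RD]

∠ERG = 46°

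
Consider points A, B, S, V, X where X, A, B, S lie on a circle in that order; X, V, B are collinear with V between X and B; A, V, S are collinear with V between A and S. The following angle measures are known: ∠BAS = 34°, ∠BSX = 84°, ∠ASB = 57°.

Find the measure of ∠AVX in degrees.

∠AVX = 61°

1. ∠BXS = 34°  [same arc BS]
2. ∠SBX = 62°  [△XBS]
3. ∠AXB = 57°  [same arc AB]
4. ∠SAX = 62°  [same arc XS]
5. ∠AVX = 61°  [△XVA]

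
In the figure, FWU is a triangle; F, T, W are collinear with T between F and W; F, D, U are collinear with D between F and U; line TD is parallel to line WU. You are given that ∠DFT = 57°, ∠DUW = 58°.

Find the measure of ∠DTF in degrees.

∠DTF = 65°

1. ∠UFW = 57°  [T on FW, D on FU]
2. ∠FUW = 58°  [D on ray UF]
3. ∠FWU = 65°  [△FWU]
4. ∠DTF = 65°  [TD∥WU, corresponding at T]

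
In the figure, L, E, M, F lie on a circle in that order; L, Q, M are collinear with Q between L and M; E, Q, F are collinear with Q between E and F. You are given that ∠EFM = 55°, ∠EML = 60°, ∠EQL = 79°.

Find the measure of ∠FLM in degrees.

1. ∠ELM = 55°  [same arc EM]
2. ∠LEM = 65°  [△LEM]
3. ∠FQM = 79°  [vertical angles at Q]
4. ∠LFM = 115°  [cyclic LEMF, opposite ∠E+∠F]
5. ∠FML = 46°  [△MQF]
6. ∠FLM = 19°  [△LMF]

∠FLM = 19°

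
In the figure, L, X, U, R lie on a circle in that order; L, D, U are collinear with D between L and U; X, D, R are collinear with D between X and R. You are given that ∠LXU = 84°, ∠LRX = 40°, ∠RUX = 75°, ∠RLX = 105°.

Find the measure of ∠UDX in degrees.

1. ∠LUX = 40°  [same arc LX]
2. ∠LXR = 35°  [△LXR]
3. ∠ULX = 56°  [△LXU]
4. ∠LDX = 89°  [△LDX]
5. ∠UDX = 91°  [linear pair at D on LU]

∠UDX = 91°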